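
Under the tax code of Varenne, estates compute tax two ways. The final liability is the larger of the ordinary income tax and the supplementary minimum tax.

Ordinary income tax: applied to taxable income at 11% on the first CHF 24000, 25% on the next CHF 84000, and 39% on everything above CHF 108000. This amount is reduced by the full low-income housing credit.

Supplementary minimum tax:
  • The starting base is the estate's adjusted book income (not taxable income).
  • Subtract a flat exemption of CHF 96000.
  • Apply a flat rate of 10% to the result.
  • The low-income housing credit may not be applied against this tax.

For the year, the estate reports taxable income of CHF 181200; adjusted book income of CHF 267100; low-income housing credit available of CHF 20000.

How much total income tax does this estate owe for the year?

Supplementary minimum tax:
  Base (adjusted book income): CHF 267100
  Less exemption CHF 96000 → base CHF 171100
  CHF 171100 × 10% = CHF 17110

Ordinary income tax:
  CHF 24000 × 11% = CHF 2640
  CHF 84000 × 25% = CHF 21000
  CHF 73200 × 39% = CHF 28548
  → CHF 52188
  Less low-income housing credit CHF 20000 → CHF 32188

CHF 32188 > CHF 17110, so the ordinary income tax governs.

CHF 32188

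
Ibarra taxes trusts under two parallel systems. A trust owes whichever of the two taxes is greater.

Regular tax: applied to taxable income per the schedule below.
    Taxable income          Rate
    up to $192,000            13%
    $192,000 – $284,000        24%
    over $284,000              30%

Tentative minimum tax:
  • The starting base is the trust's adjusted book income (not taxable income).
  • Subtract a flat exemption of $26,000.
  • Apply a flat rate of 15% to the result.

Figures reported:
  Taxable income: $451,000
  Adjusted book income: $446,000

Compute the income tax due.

Regular tax:
  $192,000 × 13% = $24,960
  $92,000 × 24% = $22,080
  $167,000 × 30% = $50,100
  → $97,140

Tentative minimum tax:
  Base (adjusted book income): $446,000
  Less exemption $26,000 → base $420,000
  $420,000 × 15% = $63,000

$97,140 > $63,000, so the regular tax governs.

$97,140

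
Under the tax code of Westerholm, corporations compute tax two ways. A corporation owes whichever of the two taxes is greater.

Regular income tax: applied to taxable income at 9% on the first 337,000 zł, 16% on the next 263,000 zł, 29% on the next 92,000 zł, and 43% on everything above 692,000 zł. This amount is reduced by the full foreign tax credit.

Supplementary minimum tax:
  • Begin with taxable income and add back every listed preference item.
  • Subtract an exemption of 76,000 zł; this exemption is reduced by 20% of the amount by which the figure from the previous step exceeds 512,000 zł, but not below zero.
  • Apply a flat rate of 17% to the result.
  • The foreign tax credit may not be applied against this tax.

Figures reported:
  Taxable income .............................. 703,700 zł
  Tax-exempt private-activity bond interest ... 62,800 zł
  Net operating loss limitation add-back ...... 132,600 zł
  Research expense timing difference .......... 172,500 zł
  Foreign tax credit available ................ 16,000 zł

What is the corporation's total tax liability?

182,172 zł

Regular income tax:
  337,000 zł × 9% = 30,330 zł
  263,000 zł × 16% = 42,080 zł
  92,000 zł × 29% = 26,680 zł
  11,700 zł × 43% = 5,031 zł
  → 104,121 zł
  Less foreign tax credit 16,000 zł → 88,121 zł

Supplementary minimum tax:
  Adjusted income: 703,700 zł + 62,800 zł + 132,600 zł + 172,500 zł = 1,071,600 zł
  Exemption: 20% × (1,071,600 zł − 512,000 zł) = 111,920 zł ≥ 76,000 zł, so the exemption is fully phased out
  Base: 1,071,600 zł − 0 zł = 1,071,600 zł
  1,071,600 zł × 17% = 182,172 zł

182,172 zł > 88,121 zł, so the supplementary minimum tax is the binding amount.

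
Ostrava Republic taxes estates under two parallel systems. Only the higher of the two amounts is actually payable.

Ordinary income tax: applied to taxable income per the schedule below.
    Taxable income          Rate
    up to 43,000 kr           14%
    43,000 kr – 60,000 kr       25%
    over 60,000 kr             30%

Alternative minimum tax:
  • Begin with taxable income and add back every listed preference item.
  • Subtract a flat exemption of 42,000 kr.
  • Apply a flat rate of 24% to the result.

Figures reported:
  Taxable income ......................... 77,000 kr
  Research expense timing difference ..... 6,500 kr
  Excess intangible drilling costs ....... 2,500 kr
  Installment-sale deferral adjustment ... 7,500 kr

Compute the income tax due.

Alternative minimum tax:
  Adjusted income: 77,000 kr + 6,500 kr + 2,500 kr + 7,500 kr = 93,500 kr
  Less exemption 42,000 kr → base 51,500 kr
  51,500 kr × 24% = 12,360 kr

Ordinary income tax:
  43,000 kr × 14% = 6,020 kr
  17,000 kr × 25% = 4,250 kr
  17,000 kr × 30% = 5,100 kr
  → 15,370 kr

15,370 kr > 12,360 kr, so the ordinary income tax governs.

15,370 kr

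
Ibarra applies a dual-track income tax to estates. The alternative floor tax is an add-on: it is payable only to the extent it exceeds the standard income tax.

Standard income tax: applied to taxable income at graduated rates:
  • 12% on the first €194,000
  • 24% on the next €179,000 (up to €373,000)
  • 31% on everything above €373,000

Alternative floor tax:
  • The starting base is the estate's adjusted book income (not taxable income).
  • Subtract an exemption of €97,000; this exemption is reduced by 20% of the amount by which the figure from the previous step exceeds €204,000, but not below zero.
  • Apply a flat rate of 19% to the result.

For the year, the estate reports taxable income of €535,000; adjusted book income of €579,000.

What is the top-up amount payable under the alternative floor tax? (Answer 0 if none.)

Alternative floor tax:
  Base (adjusted book income): €579,000
  Exemption: €97,000 − 20% × (€579,000 − €204,000) = €97,000 − €75,000 = €22,000
  Base: €579,000 − €22,000 = €557,000
  €557,000 × 19% = €105,830

Standard income tax:
  €194,000 × 12% = €23,280
  €179,000 × 24% = €42,960
  €162,000 × 31% = €50,220
  → €116,460

€105,830 ≤ €116,460, so no add-on is due.

€0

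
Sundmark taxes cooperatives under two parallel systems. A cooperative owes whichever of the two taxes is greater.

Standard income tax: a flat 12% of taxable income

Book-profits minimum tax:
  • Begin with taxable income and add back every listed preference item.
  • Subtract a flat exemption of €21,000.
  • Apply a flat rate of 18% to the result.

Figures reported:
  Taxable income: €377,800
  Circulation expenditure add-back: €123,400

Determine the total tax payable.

€86,436

Standard income tax:
  €377,800 × 12% = €45,336

Book-profits minimum tax:
  Adjusted income: €377,800 + €123,400 = €501,200
  Less exemption €21,000 → base €480,200
  €480,200 × 18% = €86,436

€86,436 > €45,336, so the book-profits minimum tax is the binding amount.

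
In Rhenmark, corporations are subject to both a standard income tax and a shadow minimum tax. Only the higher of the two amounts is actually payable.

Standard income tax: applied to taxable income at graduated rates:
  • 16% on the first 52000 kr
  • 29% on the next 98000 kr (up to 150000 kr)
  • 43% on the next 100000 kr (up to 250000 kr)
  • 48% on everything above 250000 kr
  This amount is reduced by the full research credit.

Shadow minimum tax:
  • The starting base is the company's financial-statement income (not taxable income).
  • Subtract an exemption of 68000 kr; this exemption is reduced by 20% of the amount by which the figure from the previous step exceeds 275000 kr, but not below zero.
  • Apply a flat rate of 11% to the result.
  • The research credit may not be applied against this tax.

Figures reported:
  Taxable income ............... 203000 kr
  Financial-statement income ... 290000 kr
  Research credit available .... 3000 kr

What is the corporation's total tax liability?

Standard income tax:
  52000 kr × 16% = 8320 kr
  98000 kr × 29% = 28420 kr
  53000 kr × 43% = 22790 kr
  → 59530 kr
  Less research credit 3000 kr → 56530 kr

Shadow minimum tax:
  Base (financial-statement income): 290000 kr
  Exemption: 68000 kr − 20% × (290000 kr − 275000 kr) = 68000 kr − 3000 kr = 65000 kr
  Base: 290000 kr − 65000 kr = 225000 kr
  225000 kr × 11% = 24750 kr

56530 kr > 24750 kr, so the standard income tax governs.

56530 kr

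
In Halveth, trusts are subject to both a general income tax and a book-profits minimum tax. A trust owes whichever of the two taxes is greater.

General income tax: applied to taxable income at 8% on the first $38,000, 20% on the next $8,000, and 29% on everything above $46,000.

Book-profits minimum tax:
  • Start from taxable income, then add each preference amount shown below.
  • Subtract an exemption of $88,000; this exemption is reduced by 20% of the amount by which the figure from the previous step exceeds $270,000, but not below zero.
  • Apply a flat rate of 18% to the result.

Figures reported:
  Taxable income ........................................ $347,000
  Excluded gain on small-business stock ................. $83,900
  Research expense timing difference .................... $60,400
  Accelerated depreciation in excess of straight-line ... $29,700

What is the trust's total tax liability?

$91,930

Book-profits minimum tax:
  Adjusted income: $347,000 + $83,900 + $60,400 + $29,700 = $521,000
  Exemption: $88,000 − 20% × ($521,000 − $270,000) = $88,000 − $50,200 = $37,800
  Base: $521,000 − $37,800 = $483,200
  $483,200 × 18% = $86,976

General income tax:
  $38,000 × 8% = $3,040
  $8,000 × 20% = $1,600
  $301,000 × 29% = $87,290
  → $91,930

$91,930 > $86,976, so the general income tax governs.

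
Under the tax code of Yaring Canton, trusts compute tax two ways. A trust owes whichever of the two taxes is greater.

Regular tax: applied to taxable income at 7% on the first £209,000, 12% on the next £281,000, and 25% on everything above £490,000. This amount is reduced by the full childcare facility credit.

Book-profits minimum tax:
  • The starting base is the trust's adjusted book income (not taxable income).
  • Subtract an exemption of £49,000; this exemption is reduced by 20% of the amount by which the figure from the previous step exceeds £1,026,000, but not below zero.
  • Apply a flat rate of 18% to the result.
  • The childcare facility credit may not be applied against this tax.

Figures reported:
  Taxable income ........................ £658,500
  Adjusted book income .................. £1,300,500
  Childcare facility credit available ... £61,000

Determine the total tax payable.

Book-profits minimum tax:
  Base (adjusted book income): £1,300,500
  Exemption: 20% × (£1,300,500 − £1,026,000) = £54,900 ≥ £49,000, so the exemption is fully phased out
  Base: £1,300,500 − £0 = £1,300,500
  £1,300,500 × 18% = £234,090

Regular tax:
  £209,000 × 7% = £14,630
  £281,000 × 12% = £33,720
  £168,500 × 25% = £42,125
  → £90,475
  Less childcare facility credit £61,000 → £29,475

£234,090 > £29,475, so the book-profits minimum tax is the binding amount.

£234,090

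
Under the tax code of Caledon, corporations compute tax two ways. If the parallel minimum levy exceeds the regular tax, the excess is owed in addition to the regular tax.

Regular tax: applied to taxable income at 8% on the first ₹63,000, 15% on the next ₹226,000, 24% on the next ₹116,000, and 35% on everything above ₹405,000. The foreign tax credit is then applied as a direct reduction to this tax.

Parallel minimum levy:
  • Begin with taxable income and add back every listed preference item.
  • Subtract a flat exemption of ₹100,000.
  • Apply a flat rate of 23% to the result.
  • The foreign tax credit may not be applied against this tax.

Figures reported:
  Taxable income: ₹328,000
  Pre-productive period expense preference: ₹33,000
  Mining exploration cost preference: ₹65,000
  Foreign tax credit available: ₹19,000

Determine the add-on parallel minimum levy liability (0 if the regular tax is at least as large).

₹45,680

Regular tax:
  ₹63,000 × 8% = ₹5,040
  ₹226,000 × 15% = ₹33,900
  ₹39,000 × 24% = ₹9,360
  → ₹48,300
  Less foreign tax credit ₹19,000 → ₹29,300

Parallel minimum levy:
  Adjusted income: ₹328,000 + ₹33,000 + ₹65,000 = ₹426,000
  Less exemption ₹100,000 → base ₹326,000
  ₹326,000 × 23% = ₹74,980

Excess of parallel minimum levy over regular tax: ₹74,980 − ₹29,300 = ₹45,680.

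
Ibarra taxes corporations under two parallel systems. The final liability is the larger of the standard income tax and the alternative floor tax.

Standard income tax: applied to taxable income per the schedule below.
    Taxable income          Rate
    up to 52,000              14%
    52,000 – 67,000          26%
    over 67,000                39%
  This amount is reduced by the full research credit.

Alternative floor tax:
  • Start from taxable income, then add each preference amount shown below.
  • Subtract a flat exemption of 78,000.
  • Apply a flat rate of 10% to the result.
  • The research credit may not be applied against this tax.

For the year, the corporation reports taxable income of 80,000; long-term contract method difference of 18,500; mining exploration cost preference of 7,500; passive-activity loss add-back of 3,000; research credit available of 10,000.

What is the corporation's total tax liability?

6,250

Standard income tax:
  52,000 × 14% = 7,280
  15,000 × 26% = 3,900
  13,000 × 39% = 5,070
  → 16,250
  Less research credit 10,000 → 6,250

Alternative floor tax:
  Adjusted income: 80,000 + 18,500 + 7,500 + 3,000 = 109,000
  Less exemption 78,000 → base 31,000
  31,000 × 10% = 3,100

6,250 > 3,100, so the standard income tax governs.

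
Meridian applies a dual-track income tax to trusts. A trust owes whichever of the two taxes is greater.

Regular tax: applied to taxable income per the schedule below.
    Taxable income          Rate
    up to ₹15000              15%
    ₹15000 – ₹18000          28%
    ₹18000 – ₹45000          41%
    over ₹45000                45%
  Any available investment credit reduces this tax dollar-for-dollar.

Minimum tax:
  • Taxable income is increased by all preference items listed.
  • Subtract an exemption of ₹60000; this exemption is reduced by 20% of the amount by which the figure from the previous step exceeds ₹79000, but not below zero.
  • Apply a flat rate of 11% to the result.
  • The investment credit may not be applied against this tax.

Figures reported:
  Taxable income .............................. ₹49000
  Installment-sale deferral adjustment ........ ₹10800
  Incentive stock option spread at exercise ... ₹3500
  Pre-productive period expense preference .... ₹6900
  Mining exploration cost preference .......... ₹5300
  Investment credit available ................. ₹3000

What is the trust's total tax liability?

₹12960

Minimum tax:
  Adjusted income: ₹49000 + ₹10800 + ₹3500 + ₹6900 + ₹5300 = ₹75500
  Exemption: ₹75500 ≤ ₹79000, so full ₹60000 applies
  Base: ₹75500 − ₹60000 = ₹15500
  ₹15500 × 11% = ₹1705

Regular tax:
  ₹15000 × 15% = ₹2250
  ₹3000 × 28% = ₹840
  ₹27000 × 41% = ₹11070
  ₹4000 × 45% = ₹1800
  → ₹15960
  Less investment credit ₹3000 → ₹12960

₹12960 > ₹1705, so the regular tax governs.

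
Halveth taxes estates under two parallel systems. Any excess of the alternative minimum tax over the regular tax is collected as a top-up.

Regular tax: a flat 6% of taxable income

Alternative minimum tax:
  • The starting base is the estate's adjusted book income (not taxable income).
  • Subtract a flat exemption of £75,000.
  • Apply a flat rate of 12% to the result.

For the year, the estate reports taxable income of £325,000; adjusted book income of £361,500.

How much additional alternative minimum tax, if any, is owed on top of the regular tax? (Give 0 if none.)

Regular tax:
  £325,000 × 6% = £19,500

Alternative minimum tax:
  Base (adjusted book income): £361,500
  Less exemption £75,000 → base £286,500
  £286,500 × 12% = £34,380

Excess of alternative minimum tax over regular tax: £34,380 − £19,500 = £14,880.

£14,880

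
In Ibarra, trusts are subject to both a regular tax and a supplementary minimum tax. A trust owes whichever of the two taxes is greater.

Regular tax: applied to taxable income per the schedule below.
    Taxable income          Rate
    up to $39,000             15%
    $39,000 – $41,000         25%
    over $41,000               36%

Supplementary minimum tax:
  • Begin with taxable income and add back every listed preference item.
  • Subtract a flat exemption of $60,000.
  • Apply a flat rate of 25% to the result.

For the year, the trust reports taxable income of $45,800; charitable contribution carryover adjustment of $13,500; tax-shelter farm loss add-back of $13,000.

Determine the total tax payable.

Supplementary minimum tax:
  Adjusted income: $45,800 + $13,500 + $13,000 = $72,300
  Less exemption $60,000 → base $12,300
  $12,300 × 25% = $3,075

Regular tax:
  $39,000 × 15% = $5,850
  $2,000 × 25% = $500
  $4,800 × 36% = $1,728
  → $8,078

$8,078 > $3,075, so the regular tax governs.

$8,078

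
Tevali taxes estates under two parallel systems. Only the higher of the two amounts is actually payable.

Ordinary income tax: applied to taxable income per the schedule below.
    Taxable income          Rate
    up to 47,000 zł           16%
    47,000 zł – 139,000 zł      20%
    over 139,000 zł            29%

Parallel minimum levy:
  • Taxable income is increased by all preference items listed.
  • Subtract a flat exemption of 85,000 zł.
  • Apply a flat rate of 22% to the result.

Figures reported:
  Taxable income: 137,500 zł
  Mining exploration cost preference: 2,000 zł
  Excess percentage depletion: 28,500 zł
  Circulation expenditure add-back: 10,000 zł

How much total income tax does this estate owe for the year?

Ordinary income tax:
  47,000 zł × 16% = 7,520 zł
  90,500 zł × 20% = 18,100 zł
  → 25,620 zł

Parallel minimum levy:
  Adjusted income: 137,500 zł + 2,000 zł + 28,500 zł + 10,000 zł = 178,000 zł
  Less exemption 85,000 zł → base 93,000 zł
  93,000 zł × 22% = 20,460 zł

25,620 zł > 20,460 zł, so the ordinary income tax governs.

25,620 zł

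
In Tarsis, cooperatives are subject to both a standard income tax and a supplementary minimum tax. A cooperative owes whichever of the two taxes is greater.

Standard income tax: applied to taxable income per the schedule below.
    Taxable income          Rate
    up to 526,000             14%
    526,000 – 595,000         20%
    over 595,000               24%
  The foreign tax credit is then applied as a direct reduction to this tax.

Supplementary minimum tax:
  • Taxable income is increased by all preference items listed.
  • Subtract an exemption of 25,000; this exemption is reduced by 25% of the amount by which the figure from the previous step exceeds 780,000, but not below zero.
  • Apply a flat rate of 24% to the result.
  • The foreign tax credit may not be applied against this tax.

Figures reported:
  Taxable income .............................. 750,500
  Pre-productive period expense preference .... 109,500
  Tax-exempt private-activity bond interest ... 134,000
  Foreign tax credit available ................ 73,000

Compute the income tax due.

Supplementary minimum tax:
  Adjusted income: 750,500 + 109,500 + 134,000 = 994,000
  Exemption: 25% × (994,000 − 780,000) = 53,500 ≥ 25,000, so the exemption is fully phased out
  Base: 994,000 − 0 = 994,000
  994,000 × 24% = 238,560

Standard income tax:
  526,000 × 14% = 73,640
  69,000 × 20% = 13,800
  155,500 × 24% = 37,320
  → 124,760
  Less foreign tax credit 73,000 → 51,760

238,560 > 51,760, so the supplementary minimum tax is the binding amount.

238,560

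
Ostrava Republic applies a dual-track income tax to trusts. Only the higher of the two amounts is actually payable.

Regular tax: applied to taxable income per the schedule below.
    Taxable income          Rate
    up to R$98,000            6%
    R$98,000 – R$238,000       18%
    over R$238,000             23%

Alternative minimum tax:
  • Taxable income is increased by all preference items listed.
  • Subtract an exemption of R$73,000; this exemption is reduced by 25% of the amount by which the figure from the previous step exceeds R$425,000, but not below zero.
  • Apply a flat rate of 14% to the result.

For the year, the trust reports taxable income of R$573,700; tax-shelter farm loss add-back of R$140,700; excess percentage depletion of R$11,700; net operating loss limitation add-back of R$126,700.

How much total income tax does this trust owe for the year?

R$119,392

Regular tax:
  R$98,000 × 6% = R$5,880
  R$140,000 × 18% = R$25,200
  R$335,700 × 23% = R$77,211
  → R$108,291

Alternative minimum tax:
  Adjusted income: R$573,700 + R$140,700 + R$11,700 + R$126,700 = R$852,800
  Exemption: 25% × (R$852,800 − R$425,000) = R$106,950 ≥ R$73,000, so the exemption is fully phased out
  Base: R$852,800 − R$0 = R$852,800
  R$852,800 × 14% = R$119,392

R$119,392 > R$108,291, so the alternative minimum tax is the binding amount.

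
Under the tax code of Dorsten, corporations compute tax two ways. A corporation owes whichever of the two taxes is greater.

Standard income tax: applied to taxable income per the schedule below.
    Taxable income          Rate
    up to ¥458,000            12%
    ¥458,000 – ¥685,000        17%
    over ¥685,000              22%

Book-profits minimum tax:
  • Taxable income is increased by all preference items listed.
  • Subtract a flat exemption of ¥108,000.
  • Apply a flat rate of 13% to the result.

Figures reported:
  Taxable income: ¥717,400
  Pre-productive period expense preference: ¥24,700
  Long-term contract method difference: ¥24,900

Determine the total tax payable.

Book-profits minimum tax:
  Adjusted income: ¥717,400 + ¥24,700 + ¥24,900 = ¥767,000
  Less exemption ¥108,000 → base ¥659,000
  ¥659,000 × 13% = ¥85,670

Standard income tax:
  ¥458,000 × 12% = ¥54,960
  ¥227,000 × 17% = ¥38,590
  ¥32,400 × 22% = ¥7,128
  → ¥100,678

¥100,678 > ¥85,670, so the standard income tax governs.

¥100,678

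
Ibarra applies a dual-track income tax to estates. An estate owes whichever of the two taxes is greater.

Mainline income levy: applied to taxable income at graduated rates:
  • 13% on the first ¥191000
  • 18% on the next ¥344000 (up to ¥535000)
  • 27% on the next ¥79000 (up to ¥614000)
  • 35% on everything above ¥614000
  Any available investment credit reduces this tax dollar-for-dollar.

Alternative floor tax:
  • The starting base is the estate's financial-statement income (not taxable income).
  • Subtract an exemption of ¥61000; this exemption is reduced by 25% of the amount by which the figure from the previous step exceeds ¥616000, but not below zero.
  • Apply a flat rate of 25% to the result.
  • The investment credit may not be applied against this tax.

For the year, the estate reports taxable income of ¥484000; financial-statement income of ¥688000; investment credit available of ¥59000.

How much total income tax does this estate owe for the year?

Alternative floor tax:
  Base (financial-statement income): ¥688000
  Exemption: ¥61000 − 25% × (¥688000 − ¥616000) = ¥61000 − ¥18000 = ¥43000
  Base: ¥688000 − ¥43000 = ¥645000
  ¥645000 × 25% = ¥161250

Mainline income levy:
  ¥191000 × 13% = ¥24830
  ¥293000 × 18% = ¥52740
  → ¥77570
  Less investment credit ¥59000 → ¥18570

¥161250 > ¥18570, so the alternative floor tax is the binding amount.

¥161250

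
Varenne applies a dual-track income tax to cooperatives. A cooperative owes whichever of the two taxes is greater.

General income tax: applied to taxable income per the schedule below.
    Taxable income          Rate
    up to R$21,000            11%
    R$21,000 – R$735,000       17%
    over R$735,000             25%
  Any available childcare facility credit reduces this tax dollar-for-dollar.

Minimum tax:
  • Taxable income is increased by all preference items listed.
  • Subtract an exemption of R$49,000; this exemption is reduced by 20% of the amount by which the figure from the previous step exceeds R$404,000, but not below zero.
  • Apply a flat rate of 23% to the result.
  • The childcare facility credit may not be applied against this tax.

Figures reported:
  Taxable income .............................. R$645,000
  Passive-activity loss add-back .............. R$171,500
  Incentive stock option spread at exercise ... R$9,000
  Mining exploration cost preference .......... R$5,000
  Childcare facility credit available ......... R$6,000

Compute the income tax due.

R$191,015

General income tax:
  R$21,000 × 11% = R$2,310
  R$624,000 × 17% = R$106,080
  → R$108,390
  Less childcare facility credit R$6,000 → R$102,390

Minimum tax:
  Adjusted income: R$645,000 + R$171,500 + R$9,000 + R$5,000 = R$830,500
  Exemption: 20% × (R$830,500 − R$404,000) = R$85,300 ≥ R$49,000, so the exemption is fully phased out
  Base: R$830,500 − R$0 = R$830,500
  R$830,500 × 23% = R$191,015

R$191,015 > R$102,390, so the minimum tax is the binding amount.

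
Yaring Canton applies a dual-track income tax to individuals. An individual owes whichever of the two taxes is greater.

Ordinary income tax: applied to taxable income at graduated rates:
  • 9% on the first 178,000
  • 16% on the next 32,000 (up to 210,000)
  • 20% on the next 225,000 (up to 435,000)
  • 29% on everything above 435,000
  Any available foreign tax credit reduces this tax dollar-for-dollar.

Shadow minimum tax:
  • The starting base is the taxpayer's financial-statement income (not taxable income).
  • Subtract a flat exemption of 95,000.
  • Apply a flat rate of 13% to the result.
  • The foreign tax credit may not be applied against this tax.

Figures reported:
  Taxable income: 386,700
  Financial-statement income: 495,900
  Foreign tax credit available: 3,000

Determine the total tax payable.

53,480

Ordinary income tax:
  178,000 × 9% = 16,020
  32,000 × 16% = 5,120
  176,700 × 20% = 35,340
  → 56,480
  Less foreign tax credit 3,000 → 53,480

Shadow minimum tax:
  Base (financial-statement income): 495,900
  Less exemption 95,000 → base 400,900
  400,900 × 13% = 52,117

53,480 > 52,117, so the ordinary income tax governs.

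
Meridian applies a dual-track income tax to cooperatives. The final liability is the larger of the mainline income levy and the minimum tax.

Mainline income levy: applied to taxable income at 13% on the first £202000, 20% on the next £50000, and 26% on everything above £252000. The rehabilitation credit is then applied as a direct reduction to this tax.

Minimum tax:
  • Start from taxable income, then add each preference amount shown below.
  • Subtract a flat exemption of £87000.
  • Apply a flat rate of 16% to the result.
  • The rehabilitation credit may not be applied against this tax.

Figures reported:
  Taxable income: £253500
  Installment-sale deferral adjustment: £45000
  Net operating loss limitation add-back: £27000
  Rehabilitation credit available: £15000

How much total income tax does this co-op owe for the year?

£38160

Minimum tax:
  Adjusted income: £253500 + £45000 + £27000 = £325500
  Less exemption £87000 → base £238500
  £238500 × 16% = £38160

Mainline income levy:
  £202000 × 13% = £26260
  £50000 × 20% = £10000
  £1500 × 26% = £390
  → £36650
  Less rehabilitation credit £15000 → £21650

£38160 > £21650, so the minimum tax is the binding amount.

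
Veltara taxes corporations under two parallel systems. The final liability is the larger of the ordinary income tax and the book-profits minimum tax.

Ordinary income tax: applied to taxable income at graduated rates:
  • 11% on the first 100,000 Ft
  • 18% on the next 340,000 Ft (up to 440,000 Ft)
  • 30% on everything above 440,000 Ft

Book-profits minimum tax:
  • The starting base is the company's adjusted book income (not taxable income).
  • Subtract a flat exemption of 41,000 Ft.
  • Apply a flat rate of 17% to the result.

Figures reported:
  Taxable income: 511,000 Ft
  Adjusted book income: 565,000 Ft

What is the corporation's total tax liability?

93,500 Ft

Ordinary income tax:
  100,000 Ft × 11% = 11,000 Ft
  340,000 Ft × 18% = 61,200 Ft
  71,000 Ft × 30% = 21,300 Ft
  → 93,500 Ft

Book-profits minimum tax:
  Base (adjusted book income): 565,000 Ft
  Less exemption 41,000 Ft → base 524,000 Ft
  524,000 Ft × 17% = 89,080 Ft

93,500 Ft > 89,080 Ft, so the ordinary income tax governs.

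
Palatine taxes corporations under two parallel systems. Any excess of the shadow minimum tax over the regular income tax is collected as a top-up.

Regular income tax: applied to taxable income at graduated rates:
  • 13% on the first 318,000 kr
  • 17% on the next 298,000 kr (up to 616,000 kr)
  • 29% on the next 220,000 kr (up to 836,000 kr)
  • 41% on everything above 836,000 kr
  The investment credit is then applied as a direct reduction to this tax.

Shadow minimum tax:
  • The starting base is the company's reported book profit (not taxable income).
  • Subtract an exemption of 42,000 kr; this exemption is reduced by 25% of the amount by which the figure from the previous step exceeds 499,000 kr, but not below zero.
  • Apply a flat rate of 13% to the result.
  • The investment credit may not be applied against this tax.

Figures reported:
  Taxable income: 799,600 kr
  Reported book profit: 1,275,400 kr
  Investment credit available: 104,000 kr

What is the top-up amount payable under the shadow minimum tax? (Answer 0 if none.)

124,558 kr

Shadow minimum tax:
  Base (reported book profit): 1,275,400 kr
  Exemption: 25% × (1,275,400 kr − 499,000 kr) = 194,100 kr ≥ 42,000 kr, so the exemption is fully phased out
  Base: 1,275,400 kr − 0 kr = 1,275,400 kr
  1,275,400 kr × 13% = 165,802 kr

Regular income tax:
  318,000 kr × 13% = 41,340 kr
  298,000 kr × 17% = 50,660 kr
  183,600 kr × 29% = 53,244 kr
  → 145,244 kr
  Less investment credit 104,000 kr → 41,244 kr

Excess of shadow minimum tax over regular income tax: 165,802 kr − 41,244 kr = 124,558 kr.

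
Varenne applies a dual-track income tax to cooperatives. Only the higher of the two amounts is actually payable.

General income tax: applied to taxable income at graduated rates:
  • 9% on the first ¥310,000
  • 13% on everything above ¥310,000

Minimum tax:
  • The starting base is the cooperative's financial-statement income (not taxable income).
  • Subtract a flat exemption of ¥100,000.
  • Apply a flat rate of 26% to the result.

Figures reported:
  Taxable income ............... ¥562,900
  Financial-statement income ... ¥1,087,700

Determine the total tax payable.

General income tax:
  ¥310,000 × 9% = ¥27,900
  ¥252,900 × 13% = ¥32,877
  → ¥60,777

Minimum tax:
  Base (financial-statement income): ¥1,087,700
  Less exemption ¥100,000 → base ¥987,700
  ¥987,700 × 26% = ¥256,802

¥256,802 > ¥60,777, so the minimum tax is the binding amount.

¥256,802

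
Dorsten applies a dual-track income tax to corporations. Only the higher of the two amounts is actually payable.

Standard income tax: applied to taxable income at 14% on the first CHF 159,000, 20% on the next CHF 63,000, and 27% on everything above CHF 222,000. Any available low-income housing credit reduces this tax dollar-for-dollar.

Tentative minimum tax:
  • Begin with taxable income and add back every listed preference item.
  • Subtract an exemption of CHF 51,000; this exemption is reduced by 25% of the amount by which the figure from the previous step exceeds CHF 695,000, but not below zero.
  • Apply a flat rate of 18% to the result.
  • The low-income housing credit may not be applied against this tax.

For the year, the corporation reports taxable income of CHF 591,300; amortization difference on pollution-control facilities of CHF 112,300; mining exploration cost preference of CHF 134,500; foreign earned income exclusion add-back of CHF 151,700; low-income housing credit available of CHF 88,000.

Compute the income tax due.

Tentative minimum tax:
  Adjusted income: CHF 591,300 + CHF 112,300 + CHF 134,500 + CHF 151,700 = CHF 989,800
  Exemption: 25% × (CHF 989,800 − CHF 695,000) = CHF 73,700 ≥ CHF 51,000, so the exemption is fully phased out
  Base: CHF 989,800 − CHF 0 = CHF 989,800
  CHF 989,800 × 18% = CHF 178,164

Standard income tax:
  CHF 159,000 × 14% = CHF 22,260
  CHF 63,000 × 20% = CHF 12,600
  CHF 369,300 × 27% = CHF 99,711
  → CHF 134,571
  Less low-income housing credit CHF 88,000 → CHF 46,571

CHF 178,164 > CHF 46,571, so the tentative minimum tax is the binding amount.

CHF 178,164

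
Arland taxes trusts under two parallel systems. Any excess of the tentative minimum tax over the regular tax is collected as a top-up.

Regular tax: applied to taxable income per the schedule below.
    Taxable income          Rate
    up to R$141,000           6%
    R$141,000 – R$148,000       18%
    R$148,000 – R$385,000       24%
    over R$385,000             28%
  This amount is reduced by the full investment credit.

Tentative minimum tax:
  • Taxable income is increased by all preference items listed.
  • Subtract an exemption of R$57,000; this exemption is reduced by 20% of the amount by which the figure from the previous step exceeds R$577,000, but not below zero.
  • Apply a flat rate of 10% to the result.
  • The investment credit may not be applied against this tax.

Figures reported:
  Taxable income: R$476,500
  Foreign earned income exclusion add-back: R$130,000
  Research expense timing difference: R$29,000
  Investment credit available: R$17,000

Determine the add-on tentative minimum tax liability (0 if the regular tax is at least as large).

Tentative minimum tax:
  Adjusted income: R$476,500 + R$130,000 + R$29,000 = R$635,500
  Exemption: R$57,000 − 20% × (R$635,500 − R$577,000) = R$57,000 − R$11,700 = R$45,300
  Base: R$635,500 − R$45,300 = R$590,200
  R$590,200 × 10% = R$59,020

Regular tax:
  R$141,000 × 6% = R$8,460
  R$7,000 × 18% = R$1,260
  R$237,000 × 24% = R$56,880
  R$91,500 × 28% = R$25,620
  → R$92,220
  Less investment credit R$17,000 → R$75,220

R$59,020 ≤ R$75,220, so no add-on is due.

R$0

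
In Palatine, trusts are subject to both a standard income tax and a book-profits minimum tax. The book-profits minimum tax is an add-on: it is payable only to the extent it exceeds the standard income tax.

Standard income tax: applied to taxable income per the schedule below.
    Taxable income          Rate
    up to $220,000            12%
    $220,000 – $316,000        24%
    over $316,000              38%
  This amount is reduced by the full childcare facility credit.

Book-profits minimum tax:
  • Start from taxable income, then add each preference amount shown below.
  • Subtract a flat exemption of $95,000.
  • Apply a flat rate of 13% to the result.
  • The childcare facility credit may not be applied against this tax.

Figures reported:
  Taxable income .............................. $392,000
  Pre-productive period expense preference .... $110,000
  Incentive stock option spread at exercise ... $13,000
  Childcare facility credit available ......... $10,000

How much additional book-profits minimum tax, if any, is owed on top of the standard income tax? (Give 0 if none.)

Standard income tax:
  $220,000 × 12% = $26,400
  $96,000 × 24% = $23,040
  $76,000 × 38% = $28,880
  → $78,320
  Less childcare facility credit $10,000 → $68,320

Book-profits minimum tax:
  Adjusted income: $392,000 + $110,000 + $13,000 = $515,000
  Less exemption $95,000 → base $420,000
  $420,000 × 13% = $54,600

$54,600 ≤ $68,320, so no add-on is due.

$0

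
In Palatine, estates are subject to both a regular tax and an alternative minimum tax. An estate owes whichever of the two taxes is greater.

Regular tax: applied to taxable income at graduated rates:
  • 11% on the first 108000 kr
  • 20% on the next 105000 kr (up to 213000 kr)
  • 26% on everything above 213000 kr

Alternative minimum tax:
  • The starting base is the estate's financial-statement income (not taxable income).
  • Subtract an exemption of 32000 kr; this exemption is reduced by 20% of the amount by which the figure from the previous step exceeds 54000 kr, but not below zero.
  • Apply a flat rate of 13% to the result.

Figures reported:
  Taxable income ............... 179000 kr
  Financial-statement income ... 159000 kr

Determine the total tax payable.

26080 kr

Alternative minimum tax:
  Base (financial-statement income): 159000 kr
  Exemption: 32000 kr − 20% × (159000 kr − 54000 kr) = 32000 kr − 21000 kr = 11000 kr
  Base: 159000 kr − 11000 kr = 148000 kr
  148000 kr × 13% = 19240 kr

Regular tax:
  108000 kr × 11% = 11880 kr
  71000 kr × 20% = 14200 kr
  → 26080 kr

26080 kr > 19240 kr, so the regular tax governs.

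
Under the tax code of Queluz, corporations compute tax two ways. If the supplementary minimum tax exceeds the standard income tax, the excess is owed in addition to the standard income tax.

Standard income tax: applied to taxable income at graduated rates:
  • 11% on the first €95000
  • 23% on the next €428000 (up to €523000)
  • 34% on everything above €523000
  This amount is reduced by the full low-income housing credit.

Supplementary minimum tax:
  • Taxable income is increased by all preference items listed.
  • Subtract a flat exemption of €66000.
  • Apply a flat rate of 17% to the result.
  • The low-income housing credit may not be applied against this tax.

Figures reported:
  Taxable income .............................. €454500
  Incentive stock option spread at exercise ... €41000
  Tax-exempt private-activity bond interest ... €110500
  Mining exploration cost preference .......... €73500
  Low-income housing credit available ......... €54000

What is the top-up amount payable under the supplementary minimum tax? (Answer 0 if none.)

€65160

Supplementary minimum tax:
  Adjusted income: €454500 + €41000 + €110500 + €73500 = €679500
  Less exemption €66000 → base €613500
  €613500 × 17% = €104295

Standard income tax:
  €95000 × 11% = €10450
  €359500 × 23% = €82685
  → €93135
  Less low-income housing credit €54000 → €39135

Excess of supplementary minimum tax over standard income tax: €104295 − €39135 = €65160.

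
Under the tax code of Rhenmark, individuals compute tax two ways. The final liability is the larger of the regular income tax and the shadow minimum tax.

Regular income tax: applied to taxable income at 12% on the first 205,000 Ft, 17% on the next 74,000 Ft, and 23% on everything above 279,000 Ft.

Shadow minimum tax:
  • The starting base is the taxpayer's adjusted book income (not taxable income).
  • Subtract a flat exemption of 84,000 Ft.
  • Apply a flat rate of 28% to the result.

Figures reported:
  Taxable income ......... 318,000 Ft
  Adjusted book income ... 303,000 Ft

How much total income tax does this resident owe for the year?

61,320 Ft

Shadow minimum tax:
  Base (adjusted book income): 303,000 Ft
  Less exemption 84,000 Ft → base 219,000 Ft
  219,000 Ft × 28% = 61,320 Ft

Regular income tax:
  205,000 Ft × 12% = 24,600 Ft
  74,000 Ft × 17% = 12,580 Ft
  39,000 Ft × 23% = 8,970 Ft
  → 46,150 Ft

61,320 Ft > 46,150 Ft, so the shadow minimum tax is the binding amount.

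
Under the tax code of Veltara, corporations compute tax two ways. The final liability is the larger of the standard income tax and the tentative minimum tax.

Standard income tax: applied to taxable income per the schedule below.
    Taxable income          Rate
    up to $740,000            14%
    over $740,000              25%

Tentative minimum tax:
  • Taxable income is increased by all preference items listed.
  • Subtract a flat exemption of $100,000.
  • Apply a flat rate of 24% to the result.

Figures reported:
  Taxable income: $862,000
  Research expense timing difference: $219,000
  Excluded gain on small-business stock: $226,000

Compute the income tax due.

Standard income tax:
  $740,000 × 14% = $103,600
  $122,000 × 25% = $30,500
  → $134,100

Tentative minimum tax:
  Adjusted income: $862,000 + $219,000 + $226,000 = $1,307,000
  Less exemption $100,000 → base $1,207,000
  $1,207,000 × 24% = $289,680

$289,680 > $134,100, so the tentative minimum tax is the binding amount.

$289,680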